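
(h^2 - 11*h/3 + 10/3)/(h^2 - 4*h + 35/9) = 3*(h - 2)/(3*h - 7)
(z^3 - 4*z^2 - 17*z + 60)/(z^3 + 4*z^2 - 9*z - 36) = (z - 5)/(z + 3)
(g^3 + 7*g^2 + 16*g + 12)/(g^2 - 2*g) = (g^3 + 7*g^2 + 16*g + 12)/(g*(g - 2))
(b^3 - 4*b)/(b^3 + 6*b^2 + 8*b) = (b - 2)/(b + 4)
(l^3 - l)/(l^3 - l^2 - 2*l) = (l - 1)/(l - 2)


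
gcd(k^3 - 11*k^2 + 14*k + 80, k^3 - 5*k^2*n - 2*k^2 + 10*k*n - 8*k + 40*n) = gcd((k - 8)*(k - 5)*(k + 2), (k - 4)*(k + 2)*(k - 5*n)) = k + 2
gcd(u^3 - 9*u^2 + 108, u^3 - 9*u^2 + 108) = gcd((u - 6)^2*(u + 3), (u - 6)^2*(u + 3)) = u^3 - 9*u^2 + 108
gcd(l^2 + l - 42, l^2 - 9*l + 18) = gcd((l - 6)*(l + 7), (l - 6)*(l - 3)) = l - 6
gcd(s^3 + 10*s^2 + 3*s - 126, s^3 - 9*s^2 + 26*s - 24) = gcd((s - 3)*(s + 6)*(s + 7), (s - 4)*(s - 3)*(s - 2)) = s - 3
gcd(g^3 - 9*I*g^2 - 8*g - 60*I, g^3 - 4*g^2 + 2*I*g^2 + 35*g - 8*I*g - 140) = g - 5*I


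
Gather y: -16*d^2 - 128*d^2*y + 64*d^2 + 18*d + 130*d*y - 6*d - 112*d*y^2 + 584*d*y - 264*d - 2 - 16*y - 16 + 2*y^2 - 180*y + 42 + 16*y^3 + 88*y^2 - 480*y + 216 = 48*d^2 - 252*d + 16*y^3 + y^2*(90 - 112*d) + y*(-128*d^2 + 714*d - 676) + 240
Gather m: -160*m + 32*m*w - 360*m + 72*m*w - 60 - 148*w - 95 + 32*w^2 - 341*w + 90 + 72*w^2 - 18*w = m*(104*w - 520) + 104*w^2 - 507*w - 65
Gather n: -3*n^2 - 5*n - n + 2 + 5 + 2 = -3*n^2 - 6*n + 9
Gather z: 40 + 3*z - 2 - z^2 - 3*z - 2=36 - z^2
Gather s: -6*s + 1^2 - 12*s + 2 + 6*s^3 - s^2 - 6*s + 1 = 6*s^3 - s^2 - 24*s + 4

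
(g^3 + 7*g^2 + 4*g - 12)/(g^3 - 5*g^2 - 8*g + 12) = (g + 6)/(g - 6)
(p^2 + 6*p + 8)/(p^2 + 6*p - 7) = (p^2 + 6*p + 8)/(p^2 + 6*p - 7)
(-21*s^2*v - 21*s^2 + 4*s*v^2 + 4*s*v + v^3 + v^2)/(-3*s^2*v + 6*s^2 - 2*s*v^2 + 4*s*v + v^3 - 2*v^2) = (7*s*v + 7*s + v^2 + v)/(s*v - 2*s + v^2 - 2*v)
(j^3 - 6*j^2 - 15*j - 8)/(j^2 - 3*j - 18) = (-j^3 + 6*j^2 + 15*j + 8)/(-j^2 + 3*j + 18)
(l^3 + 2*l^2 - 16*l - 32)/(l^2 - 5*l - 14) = (l^2 - 16)/(l - 7)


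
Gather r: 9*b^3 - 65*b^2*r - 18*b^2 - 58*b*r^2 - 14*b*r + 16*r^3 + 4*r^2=9*b^3 - 18*b^2 + 16*r^3 + r^2*(4 - 58*b) + r*(-65*b^2 - 14*b)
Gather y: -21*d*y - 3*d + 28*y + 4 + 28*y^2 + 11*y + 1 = -3*d + 28*y^2 + y*(39 - 21*d) + 5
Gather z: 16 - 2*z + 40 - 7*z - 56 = -9*z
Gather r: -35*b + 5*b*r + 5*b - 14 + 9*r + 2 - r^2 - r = -30*b - r^2 + r*(5*b + 8) - 12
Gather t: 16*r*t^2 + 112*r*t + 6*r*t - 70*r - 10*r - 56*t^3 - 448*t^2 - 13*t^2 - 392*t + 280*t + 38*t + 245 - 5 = -80*r - 56*t^3 + t^2*(16*r - 461) + t*(118*r - 74) + 240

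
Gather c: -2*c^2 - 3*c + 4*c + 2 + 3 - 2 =-2*c^2 + c + 3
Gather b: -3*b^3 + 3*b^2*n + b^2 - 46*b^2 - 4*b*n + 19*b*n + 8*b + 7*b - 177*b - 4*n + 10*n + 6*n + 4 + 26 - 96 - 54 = -3*b^3 + b^2*(3*n - 45) + b*(15*n - 162) + 12*n - 120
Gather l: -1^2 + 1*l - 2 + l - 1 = 2*l - 4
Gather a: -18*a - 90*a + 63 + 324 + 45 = 432 - 108*a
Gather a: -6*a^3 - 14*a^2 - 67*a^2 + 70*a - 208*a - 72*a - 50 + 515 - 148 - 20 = -6*a^3 - 81*a^2 - 210*a + 297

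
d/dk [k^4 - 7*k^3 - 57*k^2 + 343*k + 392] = 4*k^3 - 21*k^2 - 114*k + 343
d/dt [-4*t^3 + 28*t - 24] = 28 - 12*t^2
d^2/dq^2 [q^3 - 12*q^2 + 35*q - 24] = 6*q - 24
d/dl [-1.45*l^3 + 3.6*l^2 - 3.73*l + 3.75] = -4.35*l^2 + 7.2*l - 3.73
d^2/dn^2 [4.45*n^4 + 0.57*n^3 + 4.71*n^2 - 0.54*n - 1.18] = 53.4*n^2 + 3.42*n + 9.42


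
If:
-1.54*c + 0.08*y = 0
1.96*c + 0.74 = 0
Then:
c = -0.38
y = -7.27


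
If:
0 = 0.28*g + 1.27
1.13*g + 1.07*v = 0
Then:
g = -4.54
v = 4.79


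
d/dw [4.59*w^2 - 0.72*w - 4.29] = 9.18*w - 0.72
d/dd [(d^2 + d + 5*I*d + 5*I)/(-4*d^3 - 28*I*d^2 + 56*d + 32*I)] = (d^4 + d^3*(2 + 10*I) + d^2*(-21 + 22*I) + d*(-70 + 16*I) - 40 - 62*I)/(4*d^6 + 56*I*d^5 - 308*d^4 - 848*I*d^3 + 1232*d^2 + 896*I*d - 256)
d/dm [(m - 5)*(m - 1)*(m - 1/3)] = 3*m^2 - 38*m/3 + 7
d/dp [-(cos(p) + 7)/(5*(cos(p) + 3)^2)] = -(cos(p) + 11)*sin(p)/(5*(cos(p) + 3)^3)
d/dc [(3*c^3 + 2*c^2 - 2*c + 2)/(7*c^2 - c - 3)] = (21*c^4 - 6*c^3 - 15*c^2 - 40*c + 8)/(49*c^4 - 14*c^3 - 41*c^2 + 6*c + 9)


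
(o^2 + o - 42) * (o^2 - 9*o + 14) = o^4 - 8*o^3 - 37*o^2 + 392*o - 588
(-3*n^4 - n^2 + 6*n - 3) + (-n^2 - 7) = -3*n^4 - 2*n^2 + 6*n - 10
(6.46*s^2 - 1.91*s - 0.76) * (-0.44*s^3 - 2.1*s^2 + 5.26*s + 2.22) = -2.8424*s^5 - 12.7256*s^4 + 38.325*s^3 + 5.8906*s^2 - 8.2378*s - 1.6872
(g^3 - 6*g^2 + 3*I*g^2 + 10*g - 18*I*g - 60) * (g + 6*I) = g^4 - 6*g^3 + 9*I*g^3 - 8*g^2 - 54*I*g^2 + 48*g + 60*I*g - 360*I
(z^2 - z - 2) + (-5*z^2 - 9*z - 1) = -4*z^2 - 10*z - 3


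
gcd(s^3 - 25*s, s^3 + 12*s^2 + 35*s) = s^2 + 5*s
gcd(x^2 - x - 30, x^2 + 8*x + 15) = x + 5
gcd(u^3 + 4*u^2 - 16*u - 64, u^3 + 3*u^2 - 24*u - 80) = u^2 + 8*u + 16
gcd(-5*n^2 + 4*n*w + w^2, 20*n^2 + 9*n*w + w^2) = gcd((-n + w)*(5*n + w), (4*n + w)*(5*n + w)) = 5*n + w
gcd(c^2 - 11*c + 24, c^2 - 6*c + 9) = c - 3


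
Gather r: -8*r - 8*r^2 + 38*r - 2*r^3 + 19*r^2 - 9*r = -2*r^3 + 11*r^2 + 21*r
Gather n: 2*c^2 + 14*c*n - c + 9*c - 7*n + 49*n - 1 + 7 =2*c^2 + 8*c + n*(14*c + 42) + 6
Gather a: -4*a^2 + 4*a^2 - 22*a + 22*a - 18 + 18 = 0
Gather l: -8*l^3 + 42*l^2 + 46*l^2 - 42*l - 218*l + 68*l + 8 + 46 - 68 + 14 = -8*l^3 + 88*l^2 - 192*l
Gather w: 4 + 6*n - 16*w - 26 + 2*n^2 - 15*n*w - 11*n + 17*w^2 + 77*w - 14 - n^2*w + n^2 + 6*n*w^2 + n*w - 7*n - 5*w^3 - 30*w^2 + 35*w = 3*n^2 - 12*n - 5*w^3 + w^2*(6*n - 13) + w*(-n^2 - 14*n + 96) - 36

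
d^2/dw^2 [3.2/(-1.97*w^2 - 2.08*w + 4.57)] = (24.83776*w^2 + 26.22464*w - 3.2*(3.94*w + 2.08)*(7.88*w + 4.16) - 57.61856)/(1.97*w^2 + 2.08*w - 4.57)^3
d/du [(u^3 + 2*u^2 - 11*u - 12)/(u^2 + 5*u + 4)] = 1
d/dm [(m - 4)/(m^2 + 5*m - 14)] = (m^2 + 5*m - (m - 4)*(2*m + 5) - 14)/(m^2 + 5*m - 14)^2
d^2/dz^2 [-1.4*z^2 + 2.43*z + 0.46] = -2.80000000000000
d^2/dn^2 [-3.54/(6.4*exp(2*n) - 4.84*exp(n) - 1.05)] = (3.54*(12.8*exp(n) - 4.84)*(25.6*exp(n) - 9.68)*exp(n) + (90.624*exp(n) - 17.1336)*(-6.4*exp(2*n) + 4.84*exp(n) + 1.05))*exp(n)/(-6.4*exp(2*n) + 4.84*exp(n) + 1.05)^3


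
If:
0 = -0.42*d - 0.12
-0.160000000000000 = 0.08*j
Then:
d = -0.29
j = -2.00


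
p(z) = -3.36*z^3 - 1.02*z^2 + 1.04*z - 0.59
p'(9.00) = -833.80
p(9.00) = -2523.29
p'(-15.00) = -2236.36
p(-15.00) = 11094.31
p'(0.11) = 0.69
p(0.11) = -0.49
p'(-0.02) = 1.08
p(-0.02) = -0.61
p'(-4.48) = -192.13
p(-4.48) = 276.39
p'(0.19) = 0.29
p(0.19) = -0.45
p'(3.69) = -143.74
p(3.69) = -179.46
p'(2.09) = -47.25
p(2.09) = -33.55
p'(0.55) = -3.13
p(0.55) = -0.89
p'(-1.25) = -12.16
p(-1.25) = 3.08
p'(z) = -10.08*z^2 - 2.04*z + 1.04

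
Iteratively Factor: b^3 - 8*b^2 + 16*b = (b - 4)*(b^2 - 4*b) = (b - 4)^2*(b)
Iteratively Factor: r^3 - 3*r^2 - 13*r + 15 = (r - 5)*(r^2 + 2*r - 3) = (r - 5)*(r + 3)*(r - 1)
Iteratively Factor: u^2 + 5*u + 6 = (u + 3)*(u + 2)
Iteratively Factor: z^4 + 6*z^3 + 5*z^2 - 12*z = (z + 4)*(z^3 + 2*z^2 - 3*z) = (z - 1)*(z + 4)*(z^2 + 3*z) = (z - 1)*(z + 3)*(z + 4)*(z)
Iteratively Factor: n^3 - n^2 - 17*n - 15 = (n + 3)*(n^2 - 4*n - 5) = (n - 5)*(n + 3)*(n + 1)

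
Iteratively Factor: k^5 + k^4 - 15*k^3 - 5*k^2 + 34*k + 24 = (k + 4)*(k^4 - 3*k^3 - 3*k^2 + 7*k + 6) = (k - 3)*(k + 4)*(k^3 - 3*k - 2) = (k - 3)*(k + 1)*(k + 4)*(k^2 - k - 2) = (k - 3)*(k - 2)*(k + 1)*(k + 4)*(k + 1)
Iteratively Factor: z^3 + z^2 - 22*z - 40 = (z + 2)*(z^2 - z - 20) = (z + 2)*(z + 4)*(z - 5)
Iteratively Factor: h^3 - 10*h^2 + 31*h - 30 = (h - 5)*(h^2 - 5*h + 6) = (h - 5)*(h - 2)*(h - 3)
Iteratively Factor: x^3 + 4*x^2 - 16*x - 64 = (x + 4)*(x^2 - 16) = (x + 4)^2*(x - 4)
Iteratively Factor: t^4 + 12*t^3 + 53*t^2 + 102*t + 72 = (t + 4)*(t^3 + 8*t^2 + 21*t + 18) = (t + 3)*(t + 4)*(t^2 + 5*t + 6) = (t + 2)*(t + 3)*(t + 4)*(t + 3)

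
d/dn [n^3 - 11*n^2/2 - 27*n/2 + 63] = 3*n^2 - 11*n - 27/2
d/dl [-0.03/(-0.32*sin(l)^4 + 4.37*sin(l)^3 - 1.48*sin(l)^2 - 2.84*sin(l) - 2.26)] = (-0.0384*sin(l)^3 + 0.3933*sin(l)^2 - 0.0888*sin(l) - 0.0852)*cos(l)/(0.32*sin(l)^4 - 4.37*sin(l)^3 + 1.48*sin(l)^2 + 2.84*sin(l) + 2.26)^2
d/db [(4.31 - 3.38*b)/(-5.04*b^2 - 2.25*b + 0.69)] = (-17.0352*b^2 + 43.4448*b + 7.3653)/(25.4016*b^4 + 22.68*b^3 - 1.8927*b^2 - 3.105*b + 0.4761)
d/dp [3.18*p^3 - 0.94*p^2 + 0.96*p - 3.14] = 9.54*p^2 - 1.88*p + 0.96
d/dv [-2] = 0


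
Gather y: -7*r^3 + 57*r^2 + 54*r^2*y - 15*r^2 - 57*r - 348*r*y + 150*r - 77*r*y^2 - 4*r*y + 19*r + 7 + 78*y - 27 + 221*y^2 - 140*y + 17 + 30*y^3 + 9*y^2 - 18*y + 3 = -7*r^3 + 42*r^2 + 112*r + 30*y^3 + y^2*(230 - 77*r) + y*(54*r^2 - 352*r - 80)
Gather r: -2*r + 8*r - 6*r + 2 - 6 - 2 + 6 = 0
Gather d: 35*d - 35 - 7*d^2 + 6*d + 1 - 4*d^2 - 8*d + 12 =-11*d^2 + 33*d - 22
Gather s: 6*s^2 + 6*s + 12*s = 6*s^2 + 18*s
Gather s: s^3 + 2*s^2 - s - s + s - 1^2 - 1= s^3 + 2*s^2 - s - 2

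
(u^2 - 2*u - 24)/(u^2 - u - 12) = (-u^2 + 2*u + 24)/(-u^2 + u + 12)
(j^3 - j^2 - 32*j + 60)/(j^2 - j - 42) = (j^2 - 7*j + 10)/(j - 7)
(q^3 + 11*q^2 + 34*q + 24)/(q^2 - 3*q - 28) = (q^2 + 7*q + 6)/(q - 7)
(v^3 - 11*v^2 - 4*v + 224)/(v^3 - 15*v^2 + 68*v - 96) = (v^2 - 3*v - 28)/(v^2 - 7*v + 12)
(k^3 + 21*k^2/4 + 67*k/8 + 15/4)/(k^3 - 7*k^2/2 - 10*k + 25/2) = (4*k^2 + 11*k + 6)/(4*(k^2 - 6*k + 5))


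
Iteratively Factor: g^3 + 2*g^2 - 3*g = (g + 3)*(g^2 - g) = (g - 1)*(g + 3)*(g)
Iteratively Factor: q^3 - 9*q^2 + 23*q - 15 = (q - 1)*(q^2 - 8*q + 15) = (q - 3)*(q - 1)*(q - 5)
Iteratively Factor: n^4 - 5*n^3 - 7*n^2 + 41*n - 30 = (n + 3)*(n^3 - 8*n^2 + 17*n - 10) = (n - 2)*(n + 3)*(n^2 - 6*n + 5) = (n - 2)*(n - 1)*(n + 3)*(n - 5)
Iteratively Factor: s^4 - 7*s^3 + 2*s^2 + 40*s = (s)*(s^3 - 7*s^2 + 2*s + 40) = s*(s + 2)*(s^2 - 9*s + 20) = s*(s - 4)*(s + 2)*(s - 5)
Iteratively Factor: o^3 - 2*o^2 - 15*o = (o)*(o^2 - 2*o - 15) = o*(o - 5)*(o + 3)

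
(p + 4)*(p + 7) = p^2 + 11*p + 28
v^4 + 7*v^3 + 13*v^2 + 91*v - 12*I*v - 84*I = (v + 7)*(v - 3*I)*(v - I)*(v + 4*I)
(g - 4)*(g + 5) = g^2 + g - 20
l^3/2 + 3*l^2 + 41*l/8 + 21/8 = (l/2 + 1/2)*(l + 3/2)*(l + 7/2)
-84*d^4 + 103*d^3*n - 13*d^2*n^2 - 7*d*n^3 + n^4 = (-7*d + n)*(-3*d + n)*(-d + n)*(4*d + n)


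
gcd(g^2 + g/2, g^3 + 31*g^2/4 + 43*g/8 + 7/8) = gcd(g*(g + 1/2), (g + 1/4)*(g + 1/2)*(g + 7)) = g + 1/2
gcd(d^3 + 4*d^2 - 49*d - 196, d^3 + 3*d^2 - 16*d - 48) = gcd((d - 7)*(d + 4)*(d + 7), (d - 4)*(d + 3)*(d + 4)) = d + 4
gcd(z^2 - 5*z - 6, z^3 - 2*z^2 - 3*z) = z + 1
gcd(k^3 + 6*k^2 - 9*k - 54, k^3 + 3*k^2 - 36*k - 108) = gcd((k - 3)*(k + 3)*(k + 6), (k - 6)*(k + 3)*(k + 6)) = k^2 + 9*k + 18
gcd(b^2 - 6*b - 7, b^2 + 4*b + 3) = b + 1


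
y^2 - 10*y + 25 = (y - 5)^2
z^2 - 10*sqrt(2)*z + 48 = (z - 6*sqrt(2))*(z - 4*sqrt(2))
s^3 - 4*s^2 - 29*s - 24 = (s - 8)*(s + 1)*(s + 3)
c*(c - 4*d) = c^2 - 4*c*d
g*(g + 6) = g^2 + 6*g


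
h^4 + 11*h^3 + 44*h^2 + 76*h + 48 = (h + 2)^2*(h + 3)*(h + 4)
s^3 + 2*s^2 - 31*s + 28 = (s - 4)*(s - 1)*(s + 7)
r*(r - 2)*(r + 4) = r^3 + 2*r^2 - 8*r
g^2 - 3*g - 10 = (g - 5)*(g + 2)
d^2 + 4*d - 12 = (d - 2)*(d + 6)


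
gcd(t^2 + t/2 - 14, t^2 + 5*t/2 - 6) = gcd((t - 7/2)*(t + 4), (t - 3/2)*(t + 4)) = t + 4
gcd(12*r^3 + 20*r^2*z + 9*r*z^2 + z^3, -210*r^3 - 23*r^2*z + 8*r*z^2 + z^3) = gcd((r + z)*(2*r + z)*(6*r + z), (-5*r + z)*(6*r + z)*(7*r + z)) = 6*r + z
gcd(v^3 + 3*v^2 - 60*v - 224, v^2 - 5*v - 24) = v - 8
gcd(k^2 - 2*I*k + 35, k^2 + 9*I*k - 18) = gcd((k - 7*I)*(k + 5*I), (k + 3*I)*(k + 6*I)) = 1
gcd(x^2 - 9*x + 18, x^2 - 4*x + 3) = x - 3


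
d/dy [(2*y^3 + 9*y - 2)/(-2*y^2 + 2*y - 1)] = (-4*y^4 + 8*y^3 + 12*y^2 - 8*y - 5)/(4*y^4 - 8*y^3 + 8*y^2 - 4*y + 1)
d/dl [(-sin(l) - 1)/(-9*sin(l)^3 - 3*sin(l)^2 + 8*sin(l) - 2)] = (-18*sin(l)^3 - 30*sin(l)^2 - 6*sin(l) + 10)*cos(l)/(9*sin(l)^3 + 3*sin(l)^2 - 8*sin(l) + 2)^2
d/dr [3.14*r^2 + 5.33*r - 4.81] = 6.28*r + 5.33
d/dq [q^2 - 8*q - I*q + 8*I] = 2*q - 8 - I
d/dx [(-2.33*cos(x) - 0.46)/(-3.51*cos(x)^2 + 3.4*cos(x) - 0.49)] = (8.1783*cos(x)^2 + 3.2292*cos(x) - 2.7057)*sin(x)/(12.3201*cos(x)^4 - 23.868*cos(x)^3 + 14.9998*cos(x)^2 - 3.332*cos(x) + 0.2401)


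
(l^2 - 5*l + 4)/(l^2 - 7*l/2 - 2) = 2*(l - 1)/(2*l + 1)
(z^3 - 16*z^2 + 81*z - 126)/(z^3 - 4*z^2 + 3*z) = (z^2 - 13*z + 42)/(z*(z - 1))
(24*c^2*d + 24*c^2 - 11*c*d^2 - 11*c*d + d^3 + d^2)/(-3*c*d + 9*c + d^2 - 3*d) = (-8*c*d - 8*c + d^2 + d)/(d - 3)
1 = 1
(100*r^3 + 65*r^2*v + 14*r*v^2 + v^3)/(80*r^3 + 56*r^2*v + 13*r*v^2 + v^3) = (5*r + v)/(4*r + v)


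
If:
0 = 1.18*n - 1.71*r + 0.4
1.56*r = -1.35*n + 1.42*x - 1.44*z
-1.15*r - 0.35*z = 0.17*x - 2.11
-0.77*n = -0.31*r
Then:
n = 0.13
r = 0.32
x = 3.69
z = 3.17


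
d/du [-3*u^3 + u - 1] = 1 - 9*u^2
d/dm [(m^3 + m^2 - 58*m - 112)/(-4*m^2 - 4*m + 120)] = (-m^4 - 2*m^3 + 31*m^2 - 164*m - 1852)/(4*(m^4 + 2*m^3 - 59*m^2 - 60*m + 900))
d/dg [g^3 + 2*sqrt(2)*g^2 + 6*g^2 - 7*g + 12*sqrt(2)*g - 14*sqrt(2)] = 3*g^2 + 4*sqrt(2)*g + 12*g - 7 + 12*sqrt(2)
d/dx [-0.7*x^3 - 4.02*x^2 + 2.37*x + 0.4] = -2.1*x^2 - 8.04*x + 2.37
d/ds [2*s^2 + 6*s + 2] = 4*s + 6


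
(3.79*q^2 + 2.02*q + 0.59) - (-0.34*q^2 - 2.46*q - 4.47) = 4.13*q^2 + 4.48*q + 5.06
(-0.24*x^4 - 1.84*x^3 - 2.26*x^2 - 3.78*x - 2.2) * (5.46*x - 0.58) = -1.3104*x^5 - 9.9072*x^4 - 11.2724*x^3 - 19.328*x^2 - 9.8196*x + 1.276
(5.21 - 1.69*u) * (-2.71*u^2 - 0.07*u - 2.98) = 4.5799*u^3 - 14.0008*u^2 + 4.6715*u - 15.5258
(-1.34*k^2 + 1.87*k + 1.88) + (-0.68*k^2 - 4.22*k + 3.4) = -2.02*k^2 - 2.35*k + 5.28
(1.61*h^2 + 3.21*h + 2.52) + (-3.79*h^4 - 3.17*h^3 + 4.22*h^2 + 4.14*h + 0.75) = -3.79*h^4 - 3.17*h^3 + 5.83*h^2 + 7.35*h + 3.27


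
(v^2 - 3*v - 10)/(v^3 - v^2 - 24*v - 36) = (v - 5)/(v^2 - 3*v - 18)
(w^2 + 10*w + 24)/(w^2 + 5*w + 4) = (w + 6)/(w + 1)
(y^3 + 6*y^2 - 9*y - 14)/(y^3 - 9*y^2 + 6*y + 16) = (y + 7)/(y - 8)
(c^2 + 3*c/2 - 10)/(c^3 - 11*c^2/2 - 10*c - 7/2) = (-2*c^2 - 3*c + 20)/(-2*c^3 + 11*c^2 + 20*c + 7)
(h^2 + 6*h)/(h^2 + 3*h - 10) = h*(h + 6)/(h^2 + 3*h - 10)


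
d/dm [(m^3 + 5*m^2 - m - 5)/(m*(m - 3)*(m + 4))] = 2*(-2*m^4 - 11*m^3 - 22*m^2 + 5*m - 30)/(m^2*(m^4 + 2*m^3 - 23*m^2 - 24*m + 144))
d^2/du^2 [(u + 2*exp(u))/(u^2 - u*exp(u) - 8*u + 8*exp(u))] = (2*(u + 2*exp(u))*(u*exp(u) - 2*u - 7*exp(u) + 8)^2 + (-(u + 2*exp(u))*(-u*exp(u) + 6*exp(u) + 2) + 2*(2*exp(u) + 1)*(u*exp(u) - 2*u - 7*exp(u) + 8))*(u^2 - u*exp(u) - 8*u + 8*exp(u)) + 2*(u^2 - u*exp(u) - 8*u + 8*exp(u))^2*exp(u))/(u^2 - u*exp(u) - 8*u + 8*exp(u))^3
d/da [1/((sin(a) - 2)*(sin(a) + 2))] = -sin(2*a)/((sin(a) - 2)^2*(sin(a) + 2)^2)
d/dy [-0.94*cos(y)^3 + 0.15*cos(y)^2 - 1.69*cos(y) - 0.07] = (2.82*cos(y)^2 - 0.3*cos(y) + 1.69)*sin(y)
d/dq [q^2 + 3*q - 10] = 2*q + 3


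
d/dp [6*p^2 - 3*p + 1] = 12*p - 3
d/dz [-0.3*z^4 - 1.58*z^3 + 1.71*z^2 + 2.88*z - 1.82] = -1.2*z^3 - 4.74*z^2 + 3.42*z + 2.88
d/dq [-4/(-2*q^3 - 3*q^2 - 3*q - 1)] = 12*(-2*q^2 - 2*q - 1)/(2*q^3 + 3*q^2 + 3*q + 1)^2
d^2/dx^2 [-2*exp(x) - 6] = -2*exp(x)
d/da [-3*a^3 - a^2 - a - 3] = -9*a^2 - 2*a - 1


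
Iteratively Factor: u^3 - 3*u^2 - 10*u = (u - 5)*(u^2 + 2*u) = (u - 5)*(u + 2)*(u)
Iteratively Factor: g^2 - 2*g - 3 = (g - 3)*(g + 1)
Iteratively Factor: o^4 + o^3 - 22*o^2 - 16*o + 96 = (o + 4)*(o^3 - 3*o^2 - 10*o + 24) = (o - 2)*(o + 4)*(o^2 - o - 12) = (o - 4)*(o - 2)*(o + 4)*(o + 3)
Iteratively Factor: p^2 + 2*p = (p + 2)*(p)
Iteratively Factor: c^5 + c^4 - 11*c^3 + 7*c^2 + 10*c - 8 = (c + 4)*(c^4 - 3*c^3 + c^2 + 3*c - 2) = (c - 1)*(c + 4)*(c^3 - 2*c^2 - c + 2) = (c - 1)^2*(c + 4)*(c^2 - c - 2) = (c - 2)*(c - 1)^2*(c + 4)*(c + 1)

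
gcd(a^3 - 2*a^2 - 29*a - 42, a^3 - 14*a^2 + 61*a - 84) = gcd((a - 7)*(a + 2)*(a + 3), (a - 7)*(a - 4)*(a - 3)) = a - 7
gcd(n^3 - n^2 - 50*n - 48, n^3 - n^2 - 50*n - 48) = n^3 - n^2 - 50*n - 48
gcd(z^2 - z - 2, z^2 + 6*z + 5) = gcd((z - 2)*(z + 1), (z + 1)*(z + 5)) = z + 1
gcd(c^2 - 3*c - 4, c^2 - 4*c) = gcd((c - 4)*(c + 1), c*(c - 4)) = c - 4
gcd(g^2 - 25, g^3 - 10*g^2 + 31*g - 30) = g - 5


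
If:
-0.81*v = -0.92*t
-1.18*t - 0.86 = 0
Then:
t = -0.73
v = -0.83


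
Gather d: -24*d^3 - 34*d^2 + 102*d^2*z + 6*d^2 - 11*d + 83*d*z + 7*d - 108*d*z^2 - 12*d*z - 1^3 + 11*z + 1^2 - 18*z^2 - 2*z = -24*d^3 + d^2*(102*z - 28) + d*(-108*z^2 + 71*z - 4) - 18*z^2 + 9*z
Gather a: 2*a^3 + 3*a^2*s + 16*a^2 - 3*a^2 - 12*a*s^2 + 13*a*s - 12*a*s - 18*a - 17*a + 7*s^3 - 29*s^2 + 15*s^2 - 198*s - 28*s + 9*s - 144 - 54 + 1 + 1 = 2*a^3 + a^2*(3*s + 13) + a*(-12*s^2 + s - 35) + 7*s^3 - 14*s^2 - 217*s - 196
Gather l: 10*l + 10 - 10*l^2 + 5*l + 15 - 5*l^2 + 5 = -15*l^2 + 15*l + 30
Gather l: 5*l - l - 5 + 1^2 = 4*l - 4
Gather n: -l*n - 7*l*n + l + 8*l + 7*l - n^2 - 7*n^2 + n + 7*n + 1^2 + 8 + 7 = 16*l - 8*n^2 + n*(8 - 8*l) + 16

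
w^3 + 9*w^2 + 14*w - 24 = (w - 1)*(w + 4)*(w + 6)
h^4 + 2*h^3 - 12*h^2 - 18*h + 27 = (h - 3)*(h - 1)*(h + 3)^2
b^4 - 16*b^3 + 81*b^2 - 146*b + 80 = (b - 8)*(b - 5)*(b - 2)*(b - 1)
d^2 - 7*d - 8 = (d - 8)*(d + 1)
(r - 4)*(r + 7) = r^2 + 3*r - 28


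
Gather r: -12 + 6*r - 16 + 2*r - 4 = 8*r - 32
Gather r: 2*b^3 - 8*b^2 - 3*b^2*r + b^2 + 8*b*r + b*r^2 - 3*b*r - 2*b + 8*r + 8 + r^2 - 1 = 2*b^3 - 7*b^2 - 2*b + r^2*(b + 1) + r*(-3*b^2 + 5*b + 8) + 7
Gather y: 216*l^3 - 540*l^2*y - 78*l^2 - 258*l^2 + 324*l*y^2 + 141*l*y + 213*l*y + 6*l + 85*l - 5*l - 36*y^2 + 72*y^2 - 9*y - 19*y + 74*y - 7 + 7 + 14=216*l^3 - 336*l^2 + 86*l + y^2*(324*l + 36) + y*(-540*l^2 + 354*l + 46) + 14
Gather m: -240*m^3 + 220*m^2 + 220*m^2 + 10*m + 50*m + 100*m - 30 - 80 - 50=-240*m^3 + 440*m^2 + 160*m - 160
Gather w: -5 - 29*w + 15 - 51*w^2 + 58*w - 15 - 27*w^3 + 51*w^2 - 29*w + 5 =-27*w^3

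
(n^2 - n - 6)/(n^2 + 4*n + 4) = (n - 3)/(n + 2)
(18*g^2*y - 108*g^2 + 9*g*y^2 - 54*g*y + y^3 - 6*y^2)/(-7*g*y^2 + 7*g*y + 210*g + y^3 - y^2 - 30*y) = (18*g^2 + 9*g*y + y^2)/(-7*g*y - 35*g + y^2 + 5*y)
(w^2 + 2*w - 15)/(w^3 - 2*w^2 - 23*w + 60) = 1/(w - 4)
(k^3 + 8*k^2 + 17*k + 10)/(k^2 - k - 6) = (k^2 + 6*k + 5)/(k - 3)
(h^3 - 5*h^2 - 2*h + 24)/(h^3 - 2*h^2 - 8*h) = (h - 3)/h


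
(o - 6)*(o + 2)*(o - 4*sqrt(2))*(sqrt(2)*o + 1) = sqrt(2)*o^4 - 7*o^3 - 4*sqrt(2)*o^3 - 16*sqrt(2)*o^2 + 28*o^2 + 16*sqrt(2)*o + 84*o + 48*sqrt(2)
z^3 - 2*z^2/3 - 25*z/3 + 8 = (z - 8/3)*(z - 1)*(z + 3)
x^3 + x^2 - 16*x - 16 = (x - 4)*(x + 1)*(x + 4)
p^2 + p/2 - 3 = (p - 3/2)*(p + 2)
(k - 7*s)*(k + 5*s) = k^2 - 2*k*s - 35*s^2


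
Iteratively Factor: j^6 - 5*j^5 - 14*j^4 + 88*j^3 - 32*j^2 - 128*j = (j - 4)*(j^5 - j^4 - 18*j^3 + 16*j^2 + 32*j) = (j - 4)*(j + 1)*(j^4 - 2*j^3 - 16*j^2 + 32*j) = (j - 4)*(j + 1)*(j + 4)*(j^3 - 6*j^2 + 8*j) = (j - 4)^2*(j + 1)*(j + 4)*(j^2 - 2*j) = (j - 4)^2*(j - 2)*(j + 1)*(j + 4)*(j)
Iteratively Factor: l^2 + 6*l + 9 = (l + 3)*(l + 3)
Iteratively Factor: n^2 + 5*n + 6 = (n + 3)*(n + 2)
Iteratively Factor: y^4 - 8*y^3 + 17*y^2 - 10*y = (y - 5)*(y^3 - 3*y^2 + 2*y) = (y - 5)*(y - 1)*(y^2 - 2*y) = (y - 5)*(y - 2)*(y - 1)*(y)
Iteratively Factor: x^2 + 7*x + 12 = (x + 3)*(x + 4)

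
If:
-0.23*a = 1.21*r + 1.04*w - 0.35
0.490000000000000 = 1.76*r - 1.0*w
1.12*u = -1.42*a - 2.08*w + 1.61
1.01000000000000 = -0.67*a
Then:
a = -1.51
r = 0.40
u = 2.96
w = 0.21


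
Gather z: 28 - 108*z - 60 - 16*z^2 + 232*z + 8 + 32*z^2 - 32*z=16*z^2 + 92*z - 24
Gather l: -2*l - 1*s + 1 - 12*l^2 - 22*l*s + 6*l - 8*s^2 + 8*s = -12*l^2 + l*(4 - 22*s) - 8*s^2 + 7*s + 1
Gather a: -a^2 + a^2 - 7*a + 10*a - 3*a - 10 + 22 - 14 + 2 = 0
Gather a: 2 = 2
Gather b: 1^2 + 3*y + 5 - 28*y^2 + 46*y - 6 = -28*y^2 + 49*y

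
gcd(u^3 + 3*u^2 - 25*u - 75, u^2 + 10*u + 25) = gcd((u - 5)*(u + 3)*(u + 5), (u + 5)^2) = u + 5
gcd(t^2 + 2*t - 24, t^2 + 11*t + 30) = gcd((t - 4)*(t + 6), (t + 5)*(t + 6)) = t + 6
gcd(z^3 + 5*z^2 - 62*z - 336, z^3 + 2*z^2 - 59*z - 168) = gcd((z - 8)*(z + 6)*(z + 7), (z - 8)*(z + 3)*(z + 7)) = z^2 - z - 56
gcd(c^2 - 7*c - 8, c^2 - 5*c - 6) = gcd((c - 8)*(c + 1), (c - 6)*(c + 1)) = c + 1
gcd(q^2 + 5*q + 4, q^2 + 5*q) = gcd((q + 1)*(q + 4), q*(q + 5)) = 1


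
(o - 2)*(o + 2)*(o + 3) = o^3 + 3*o^2 - 4*o - 12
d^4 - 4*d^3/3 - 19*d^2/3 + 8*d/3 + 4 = (d - 3)*(d - 1)*(d + 2/3)*(d + 2)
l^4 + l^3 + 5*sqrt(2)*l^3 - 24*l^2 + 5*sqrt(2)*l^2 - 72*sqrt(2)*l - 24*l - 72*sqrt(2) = (l + 1)*(l - 3*sqrt(2))*(l + 2*sqrt(2))*(l + 6*sqrt(2))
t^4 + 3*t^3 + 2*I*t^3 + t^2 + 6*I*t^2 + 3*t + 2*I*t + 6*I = (t + 3)*(t - I)*(t + I)*(t + 2*I)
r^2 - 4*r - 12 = (r - 6)*(r + 2)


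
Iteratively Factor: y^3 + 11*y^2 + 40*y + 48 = (y + 4)*(y^2 + 7*y + 12) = (y + 3)*(y + 4)*(y + 4)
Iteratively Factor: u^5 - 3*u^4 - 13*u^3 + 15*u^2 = (u - 5)*(u^4 + 2*u^3 - 3*u^2) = u*(u - 5)*(u^3 + 2*u^2 - 3*u) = u*(u - 5)*(u - 1)*(u^2 + 3*u) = u^2*(u - 5)*(u - 1)*(u + 3)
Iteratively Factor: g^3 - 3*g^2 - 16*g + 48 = (g - 3)*(g^2 - 16) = (g - 3)*(g + 4)*(g - 4)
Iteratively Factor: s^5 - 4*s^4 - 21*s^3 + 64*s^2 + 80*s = (s - 4)*(s^4 - 21*s^2 - 20*s) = (s - 4)*(s + 4)*(s^3 - 4*s^2 - 5*s) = (s - 4)*(s + 1)*(s + 4)*(s^2 - 5*s) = (s - 5)*(s - 4)*(s + 1)*(s + 4)*(s)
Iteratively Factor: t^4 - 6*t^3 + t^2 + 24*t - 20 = (t - 1)*(t^3 - 5*t^2 - 4*t + 20) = (t - 1)*(t + 2)*(t^2 - 7*t + 10) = (t - 5)*(t - 1)*(t + 2)*(t - 2)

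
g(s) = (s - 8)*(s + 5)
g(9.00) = 14.00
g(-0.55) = -38.05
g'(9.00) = 15.00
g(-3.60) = -16.24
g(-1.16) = -35.17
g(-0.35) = -38.83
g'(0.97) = -1.06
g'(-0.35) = -3.70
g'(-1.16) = -5.32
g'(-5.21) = -13.42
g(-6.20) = 17.04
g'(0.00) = -3.00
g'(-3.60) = -10.20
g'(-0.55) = -4.10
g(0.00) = -40.00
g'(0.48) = -2.04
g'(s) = 2*s - 3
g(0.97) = -41.97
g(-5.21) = 2.77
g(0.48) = -41.21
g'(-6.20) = -15.40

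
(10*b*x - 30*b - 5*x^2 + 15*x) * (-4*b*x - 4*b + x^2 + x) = -40*b^2*x^2 + 80*b^2*x + 120*b^2 + 30*b*x^3 - 60*b*x^2 - 90*b*x - 5*x^4 + 10*x^3 + 15*x^2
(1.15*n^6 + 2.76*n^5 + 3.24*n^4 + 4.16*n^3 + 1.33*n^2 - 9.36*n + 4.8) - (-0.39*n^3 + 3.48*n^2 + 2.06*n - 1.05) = 1.15*n^6 + 2.76*n^5 + 3.24*n^4 + 4.55*n^3 - 2.15*n^2 - 11.42*n + 5.85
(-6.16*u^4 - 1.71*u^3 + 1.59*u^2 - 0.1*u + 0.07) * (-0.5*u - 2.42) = 3.08*u^5 + 15.7622*u^4 + 3.3432*u^3 - 3.7978*u^2 + 0.207*u - 0.1694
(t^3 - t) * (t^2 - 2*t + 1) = t^5 - 2*t^4 + 2*t^2 - t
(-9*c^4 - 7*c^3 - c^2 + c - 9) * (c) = -9*c^5 - 7*c^4 - c^3 + c^2 - 9*c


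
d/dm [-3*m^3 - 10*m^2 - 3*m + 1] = -9*m^2 - 20*m - 3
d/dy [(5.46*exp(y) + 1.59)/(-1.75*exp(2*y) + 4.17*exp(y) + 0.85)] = (9.555*exp(2*y) + 5.565*exp(y) - 1.9893)*exp(y)/(3.0625*exp(4*y) - 14.595*exp(3*y) + 14.4139*exp(2*y) + 7.089*exp(y) + 0.7225)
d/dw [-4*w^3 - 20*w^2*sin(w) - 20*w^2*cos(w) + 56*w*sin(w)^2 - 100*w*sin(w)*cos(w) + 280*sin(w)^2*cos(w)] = -20*sqrt(2)*w^2*cos(w + pi/4) - 12*w^2 + 56*w*sin(2*w) - 40*sqrt(2)*w*sin(w + pi/4) - 100*w*cos(2*w) - 70*sin(w) - 50*sin(2*w) + 210*sin(3*w) - 28*cos(2*w) + 28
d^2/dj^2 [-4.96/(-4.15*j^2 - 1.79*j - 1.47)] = (-170.8472*j^2 - 73.69072*j + 4.96*(8.3*j + 1.79)*(16.6*j + 3.58) - 60.51696)/(4.15*j^2 + 1.79*j + 1.47)^3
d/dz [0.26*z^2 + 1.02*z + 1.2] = 0.52*z + 1.02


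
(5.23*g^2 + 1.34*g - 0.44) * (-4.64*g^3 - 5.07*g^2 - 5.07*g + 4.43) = -24.2672*g^5 - 32.7337*g^4 - 31.2683*g^3 + 18.6059*g^2 + 8.167*g - 1.9492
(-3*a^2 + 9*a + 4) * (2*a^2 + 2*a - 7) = -6*a^4 + 12*a^3 + 47*a^2 - 55*a - 28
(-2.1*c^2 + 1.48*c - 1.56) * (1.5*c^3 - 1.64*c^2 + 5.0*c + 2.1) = -3.15*c^5 + 5.664*c^4 - 15.2672*c^3 + 5.5484*c^2 - 4.692*c - 3.276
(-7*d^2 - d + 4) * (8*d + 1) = -56*d^3 - 15*d^2 + 31*d + 4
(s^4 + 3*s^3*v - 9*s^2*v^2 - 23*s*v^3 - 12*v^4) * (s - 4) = s^5 + 3*s^4*v - 4*s^4 - 9*s^3*v^2 - 12*s^3*v - 23*s^2*v^3 + 36*s^2*v^2 - 12*s*v^4 + 92*s*v^3 + 48*v^4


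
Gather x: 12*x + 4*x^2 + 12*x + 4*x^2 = 8*x^2 + 24*x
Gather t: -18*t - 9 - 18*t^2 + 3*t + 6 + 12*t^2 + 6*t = -6*t^2 - 9*t - 3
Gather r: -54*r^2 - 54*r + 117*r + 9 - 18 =-54*r^2 + 63*r - 9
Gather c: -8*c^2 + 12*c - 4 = -8*c^2 + 12*c - 4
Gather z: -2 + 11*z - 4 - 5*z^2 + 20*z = -5*z^2 + 31*z - 6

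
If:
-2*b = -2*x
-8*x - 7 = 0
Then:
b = -7/8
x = -7/8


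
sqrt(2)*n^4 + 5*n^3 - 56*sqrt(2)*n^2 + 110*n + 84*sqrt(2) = (n - 3*sqrt(2))*(n - 2*sqrt(2))*(n + 7*sqrt(2))*(sqrt(2)*n + 1)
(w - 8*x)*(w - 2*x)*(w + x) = w^3 - 9*w^2*x + 6*w*x^2 + 16*x^3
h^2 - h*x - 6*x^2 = (h - 3*x)*(h + 2*x)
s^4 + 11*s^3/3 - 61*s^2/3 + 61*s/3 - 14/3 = (s - 2)*(s - 1)*(s - 1/3)*(s + 7)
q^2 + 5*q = q*(q + 5)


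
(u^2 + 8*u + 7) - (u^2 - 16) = 8*u + 23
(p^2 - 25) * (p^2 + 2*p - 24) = p^4 + 2*p^3 - 49*p^2 - 50*p + 600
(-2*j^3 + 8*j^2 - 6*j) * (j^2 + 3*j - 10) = -2*j^5 + 2*j^4 + 38*j^3 - 98*j^2 + 60*j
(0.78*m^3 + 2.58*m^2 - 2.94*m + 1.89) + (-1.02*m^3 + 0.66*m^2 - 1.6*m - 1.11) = -0.24*m^3 + 3.24*m^2 - 4.54*m + 0.78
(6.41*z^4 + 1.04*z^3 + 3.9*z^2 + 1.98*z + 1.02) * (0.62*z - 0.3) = 3.9742*z^5 - 1.2782*z^4 + 2.106*z^3 + 0.0576000000000001*z^2 + 0.0384*z - 0.306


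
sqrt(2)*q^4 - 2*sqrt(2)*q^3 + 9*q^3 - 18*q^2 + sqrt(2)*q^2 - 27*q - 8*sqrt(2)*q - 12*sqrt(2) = (q - 3)*(q + 1)*(q + 4*sqrt(2))*(sqrt(2)*q + 1)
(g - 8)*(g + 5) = g^2 - 3*g - 40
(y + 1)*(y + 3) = y^2 + 4*y + 3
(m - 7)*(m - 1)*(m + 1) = m^3 - 7*m^2 - m + 7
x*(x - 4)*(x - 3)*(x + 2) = x^4 - 5*x^3 - 2*x^2 + 24*x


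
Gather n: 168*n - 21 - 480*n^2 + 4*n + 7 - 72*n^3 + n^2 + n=-72*n^3 - 479*n^2 + 173*n - 14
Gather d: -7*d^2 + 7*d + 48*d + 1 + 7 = -7*d^2 + 55*d + 8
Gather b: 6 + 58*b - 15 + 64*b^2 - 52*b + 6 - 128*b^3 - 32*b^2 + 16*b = -128*b^3 + 32*b^2 + 22*b - 3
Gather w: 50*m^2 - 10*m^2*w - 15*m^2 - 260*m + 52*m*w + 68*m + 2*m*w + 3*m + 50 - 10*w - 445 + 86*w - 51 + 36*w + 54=35*m^2 - 189*m + w*(-10*m^2 + 54*m + 112) - 392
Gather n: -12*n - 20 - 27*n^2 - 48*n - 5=-27*n^2 - 60*n - 25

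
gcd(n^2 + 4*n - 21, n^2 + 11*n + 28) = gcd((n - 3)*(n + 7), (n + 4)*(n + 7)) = n + 7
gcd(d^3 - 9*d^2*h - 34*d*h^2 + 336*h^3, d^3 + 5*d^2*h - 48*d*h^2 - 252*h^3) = d^2 - d*h - 42*h^2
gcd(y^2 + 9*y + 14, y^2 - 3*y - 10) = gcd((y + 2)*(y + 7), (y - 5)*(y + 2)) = y + 2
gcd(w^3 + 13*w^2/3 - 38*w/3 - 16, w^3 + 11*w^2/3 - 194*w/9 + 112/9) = w - 8/3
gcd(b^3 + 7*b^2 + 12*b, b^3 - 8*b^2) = b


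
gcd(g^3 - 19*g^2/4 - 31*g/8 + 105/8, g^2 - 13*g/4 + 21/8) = g - 3/2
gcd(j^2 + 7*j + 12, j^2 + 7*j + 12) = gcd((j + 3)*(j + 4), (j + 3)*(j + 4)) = j^2 + 7*j + 12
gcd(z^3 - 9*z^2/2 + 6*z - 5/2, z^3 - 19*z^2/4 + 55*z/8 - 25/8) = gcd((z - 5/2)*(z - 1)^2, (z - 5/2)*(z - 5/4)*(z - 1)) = z^2 - 7*z/2 + 5/2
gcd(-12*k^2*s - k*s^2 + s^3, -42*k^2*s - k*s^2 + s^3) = s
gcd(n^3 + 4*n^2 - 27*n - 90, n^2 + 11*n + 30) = n + 6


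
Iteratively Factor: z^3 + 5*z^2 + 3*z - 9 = (z + 3)*(z^2 + 2*z - 3) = (z - 1)*(z + 3)*(z + 3)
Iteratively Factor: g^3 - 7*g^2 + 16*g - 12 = (g - 2)*(g^2 - 5*g + 6) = (g - 3)*(g - 2)*(g - 2)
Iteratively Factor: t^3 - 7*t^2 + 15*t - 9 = (t - 1)*(t^2 - 6*t + 9) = (t - 3)*(t - 1)*(t - 3)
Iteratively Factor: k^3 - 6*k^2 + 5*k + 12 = (k + 1)*(k^2 - 7*k + 12) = (k - 3)*(k + 1)*(k - 4)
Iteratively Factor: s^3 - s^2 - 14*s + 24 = (s - 3)*(s^2 + 2*s - 8) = (s - 3)*(s + 4)*(s - 2)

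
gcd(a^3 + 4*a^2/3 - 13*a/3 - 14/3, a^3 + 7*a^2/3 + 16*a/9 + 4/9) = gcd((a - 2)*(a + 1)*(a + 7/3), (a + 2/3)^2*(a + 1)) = a + 1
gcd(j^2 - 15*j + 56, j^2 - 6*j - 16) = j - 8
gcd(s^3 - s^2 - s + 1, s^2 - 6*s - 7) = s + 1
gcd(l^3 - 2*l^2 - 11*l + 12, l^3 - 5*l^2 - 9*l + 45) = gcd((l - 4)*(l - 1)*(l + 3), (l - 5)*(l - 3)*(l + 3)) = l + 3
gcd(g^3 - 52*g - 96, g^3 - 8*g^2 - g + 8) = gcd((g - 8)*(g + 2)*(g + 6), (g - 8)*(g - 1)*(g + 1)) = g - 8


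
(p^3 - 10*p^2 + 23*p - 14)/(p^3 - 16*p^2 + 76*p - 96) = (p^2 - 8*p + 7)/(p^2 - 14*p + 48)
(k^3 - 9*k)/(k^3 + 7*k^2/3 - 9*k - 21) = 3*k/(3*k + 7)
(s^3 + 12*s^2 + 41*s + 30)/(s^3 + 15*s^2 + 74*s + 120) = (s + 1)/(s + 4)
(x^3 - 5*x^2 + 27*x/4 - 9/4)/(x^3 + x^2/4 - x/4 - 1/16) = 4*(2*x^2 - 9*x + 9)/(8*x^2 + 6*x + 1)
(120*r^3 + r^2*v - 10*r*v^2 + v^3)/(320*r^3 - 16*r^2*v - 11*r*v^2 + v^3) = (15*r^2 + 2*r*v - v^2)/(40*r^2 + 3*r*v - v^2)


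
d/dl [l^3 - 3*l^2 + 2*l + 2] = 3*l^2 - 6*l + 2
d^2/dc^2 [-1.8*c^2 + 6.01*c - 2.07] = -3.60000000000000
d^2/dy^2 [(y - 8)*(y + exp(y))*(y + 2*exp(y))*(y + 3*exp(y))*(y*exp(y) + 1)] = y^5*exp(y) + 24*y^4*exp(2*y) + 2*y^4*exp(y) + 99*y^3*exp(3*y) - 96*y^3*exp(2*y) - 38*y^3*exp(y) + 96*y^2*exp(4*y) - 594*y^2*exp(3*y) - 460*y^2*exp(2*y) - 108*y^2*exp(y) + 12*y^2 - 672*y*exp(4*y) - 936*y*exp(3*y) - 552*y*exp(2*y) - 156*y*exp(y) - 48*y - 372*exp(4*y) - 572*exp(3*y) - 330*exp(2*y) - 96*exp(y)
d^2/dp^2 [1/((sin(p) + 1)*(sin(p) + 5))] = (sin(p) + sin(3*p) + 7*cos(2*p) + 55)/((sin(p) + 1)^2*(sin(p) + 5)^3)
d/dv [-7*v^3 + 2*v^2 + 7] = v*(4 - 21*v)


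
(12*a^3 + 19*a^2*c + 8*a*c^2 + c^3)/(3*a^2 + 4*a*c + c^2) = 4*a + c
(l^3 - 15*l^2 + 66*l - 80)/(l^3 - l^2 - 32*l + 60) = (l - 8)/(l + 6)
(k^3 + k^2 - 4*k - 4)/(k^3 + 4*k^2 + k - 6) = (k^2 - k - 2)/(k^2 + 2*k - 3)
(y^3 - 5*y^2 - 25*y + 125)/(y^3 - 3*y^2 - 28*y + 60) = (y^2 - 10*y + 25)/(y^2 - 8*y + 12)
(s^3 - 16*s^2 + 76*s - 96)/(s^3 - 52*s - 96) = (s^2 - 8*s + 12)/(s^2 + 8*s + 12)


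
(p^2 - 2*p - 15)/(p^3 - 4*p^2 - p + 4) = (p^2 - 2*p - 15)/(p^3 - 4*p^2 - p + 4)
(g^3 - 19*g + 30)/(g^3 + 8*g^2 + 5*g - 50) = (g - 3)/(g + 5)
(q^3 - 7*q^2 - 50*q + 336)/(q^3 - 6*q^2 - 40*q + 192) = (q^2 + q - 42)/(q^2 + 2*q - 24)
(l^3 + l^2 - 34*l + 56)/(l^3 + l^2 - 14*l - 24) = (l^2 + 5*l - 14)/(l^2 + 5*l + 6)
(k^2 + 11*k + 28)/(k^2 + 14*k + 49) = (k + 4)/(k + 7)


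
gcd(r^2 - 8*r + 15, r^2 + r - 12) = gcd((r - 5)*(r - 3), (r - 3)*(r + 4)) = r - 3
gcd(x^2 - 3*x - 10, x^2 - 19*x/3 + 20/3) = x - 5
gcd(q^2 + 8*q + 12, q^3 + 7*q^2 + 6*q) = q + 6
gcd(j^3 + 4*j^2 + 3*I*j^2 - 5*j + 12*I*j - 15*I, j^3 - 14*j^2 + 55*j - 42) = j - 1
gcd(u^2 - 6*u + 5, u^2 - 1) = u - 1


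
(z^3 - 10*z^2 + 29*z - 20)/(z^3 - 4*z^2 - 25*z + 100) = (z - 1)/(z + 5)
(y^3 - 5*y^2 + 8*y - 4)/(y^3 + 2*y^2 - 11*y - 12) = (y^3 - 5*y^2 + 8*y - 4)/(y^3 + 2*y^2 - 11*y - 12)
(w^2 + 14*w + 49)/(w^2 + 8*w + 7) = (w + 7)/(w + 1)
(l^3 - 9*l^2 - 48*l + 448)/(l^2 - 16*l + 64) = l + 7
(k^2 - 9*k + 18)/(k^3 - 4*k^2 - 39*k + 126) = (k - 6)/(k^2 - k - 42)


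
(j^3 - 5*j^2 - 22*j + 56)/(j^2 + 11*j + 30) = (j^3 - 5*j^2 - 22*j + 56)/(j^2 + 11*j + 30)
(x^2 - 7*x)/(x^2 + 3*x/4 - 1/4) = 4*x*(x - 7)/(4*x^2 + 3*x - 1)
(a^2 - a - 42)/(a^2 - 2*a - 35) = (a + 6)/(a + 5)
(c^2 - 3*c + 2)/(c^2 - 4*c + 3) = (c - 2)/(c - 3)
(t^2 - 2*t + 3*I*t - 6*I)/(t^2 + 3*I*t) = (t - 2)/t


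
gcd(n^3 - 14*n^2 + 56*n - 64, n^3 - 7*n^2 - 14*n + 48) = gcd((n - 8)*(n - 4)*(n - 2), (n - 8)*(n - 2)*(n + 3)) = n^2 - 10*n + 16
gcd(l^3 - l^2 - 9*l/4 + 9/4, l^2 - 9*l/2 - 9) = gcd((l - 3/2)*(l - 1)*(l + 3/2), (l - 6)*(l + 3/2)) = l + 3/2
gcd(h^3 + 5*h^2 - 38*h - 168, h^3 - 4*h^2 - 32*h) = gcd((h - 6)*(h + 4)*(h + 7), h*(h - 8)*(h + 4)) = h + 4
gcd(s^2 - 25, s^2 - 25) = s^2 - 25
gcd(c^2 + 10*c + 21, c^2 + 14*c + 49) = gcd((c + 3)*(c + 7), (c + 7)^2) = c + 7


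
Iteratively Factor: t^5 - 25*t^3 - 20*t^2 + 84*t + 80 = (t - 2)*(t^4 + 2*t^3 - 21*t^2 - 62*t - 40) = (t - 2)*(t + 4)*(t^3 - 2*t^2 - 13*t - 10) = (t - 5)*(t - 2)*(t + 4)*(t^2 + 3*t + 2) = (t - 5)*(t - 2)*(t + 2)*(t + 4)*(t + 1)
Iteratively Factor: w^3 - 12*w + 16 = (w + 4)*(w^2 - 4*w + 4) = (w - 2)*(w + 4)*(w - 2)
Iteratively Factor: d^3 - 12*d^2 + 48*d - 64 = (d - 4)*(d^2 - 8*d + 16) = (d - 4)^2*(d - 4)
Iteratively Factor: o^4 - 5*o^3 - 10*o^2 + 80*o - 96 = (o - 3)*(o^3 - 2*o^2 - 16*o + 32) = (o - 4)*(o - 3)*(o^2 + 2*o - 8) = (o - 4)*(o - 3)*(o + 4)*(o - 2)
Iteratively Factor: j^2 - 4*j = (j)*(j - 4)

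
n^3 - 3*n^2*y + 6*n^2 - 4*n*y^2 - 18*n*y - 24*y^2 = (n + 6)*(n - 4*y)*(n + y)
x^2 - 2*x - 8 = (x - 4)*(x + 2)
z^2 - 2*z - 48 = (z - 8)*(z + 6)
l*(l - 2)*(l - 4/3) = l^3 - 10*l^2/3 + 8*l/3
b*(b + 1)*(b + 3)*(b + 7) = b^4 + 11*b^3 + 31*b^2 + 21*b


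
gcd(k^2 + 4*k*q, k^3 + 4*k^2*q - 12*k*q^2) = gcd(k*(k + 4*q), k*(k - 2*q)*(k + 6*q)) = k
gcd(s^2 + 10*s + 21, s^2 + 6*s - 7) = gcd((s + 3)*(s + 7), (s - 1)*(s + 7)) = s + 7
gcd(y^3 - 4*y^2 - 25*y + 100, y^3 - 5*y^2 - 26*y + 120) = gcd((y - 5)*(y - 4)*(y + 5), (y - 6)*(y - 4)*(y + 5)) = y^2 + y - 20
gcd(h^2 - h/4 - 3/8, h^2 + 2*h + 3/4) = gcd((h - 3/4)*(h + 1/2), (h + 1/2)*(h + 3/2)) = h + 1/2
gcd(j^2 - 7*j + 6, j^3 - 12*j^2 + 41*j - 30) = j^2 - 7*j + 6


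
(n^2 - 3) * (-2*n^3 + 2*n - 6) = -2*n^5 + 8*n^3 - 6*n^2 - 6*n + 18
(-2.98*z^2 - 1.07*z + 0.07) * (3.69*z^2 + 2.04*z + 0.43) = -10.9962*z^4 - 10.0275*z^3 - 3.2059*z^2 - 0.3173*z + 0.0301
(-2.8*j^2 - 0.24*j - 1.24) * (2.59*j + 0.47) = -7.252*j^3 - 1.9376*j^2 - 3.3244*j - 0.5828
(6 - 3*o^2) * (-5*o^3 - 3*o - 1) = 15*o^5 - 21*o^3 + 3*o^2 - 18*o - 6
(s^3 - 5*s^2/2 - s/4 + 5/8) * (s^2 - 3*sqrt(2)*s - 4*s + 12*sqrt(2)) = s^5 - 13*s^4/2 - 3*sqrt(2)*s^4 + 39*s^3/4 + 39*sqrt(2)*s^3/2 - 117*sqrt(2)*s^2/4 + 13*s^2/8 - 39*sqrt(2)*s/8 - 5*s/2 + 15*sqrt(2)/2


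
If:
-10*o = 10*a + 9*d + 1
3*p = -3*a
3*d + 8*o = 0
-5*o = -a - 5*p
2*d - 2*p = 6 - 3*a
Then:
No Solution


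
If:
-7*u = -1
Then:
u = 1/7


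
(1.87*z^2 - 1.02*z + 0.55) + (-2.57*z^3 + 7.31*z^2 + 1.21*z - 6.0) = -2.57*z^3 + 9.18*z^2 + 0.19*z - 5.45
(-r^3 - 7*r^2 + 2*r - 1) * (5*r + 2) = -5*r^4 - 37*r^3 - 4*r^2 - r - 2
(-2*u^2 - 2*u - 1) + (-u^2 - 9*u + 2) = -3*u^2 - 11*u + 1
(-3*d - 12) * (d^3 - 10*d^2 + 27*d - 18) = -3*d^4 + 18*d^3 + 39*d^2 - 270*d + 216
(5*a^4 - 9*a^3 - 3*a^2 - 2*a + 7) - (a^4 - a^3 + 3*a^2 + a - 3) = 4*a^4 - 8*a^3 - 6*a^2 - 3*a + 10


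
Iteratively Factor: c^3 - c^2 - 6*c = (c - 3)*(c^2 + 2*c) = (c - 3)*(c + 2)*(c)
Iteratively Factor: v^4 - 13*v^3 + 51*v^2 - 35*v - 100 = (v - 5)*(v^3 - 8*v^2 + 11*v + 20) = (v - 5)*(v + 1)*(v^2 - 9*v + 20) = (v - 5)^2*(v + 1)*(v - 4)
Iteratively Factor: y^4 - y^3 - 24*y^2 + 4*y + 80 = (y - 5)*(y^3 + 4*y^2 - 4*y - 16) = (y - 5)*(y - 2)*(y^2 + 6*y + 8) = (y - 5)*(y - 2)*(y + 4)*(y + 2)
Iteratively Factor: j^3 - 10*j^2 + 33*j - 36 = (j - 4)*(j^2 - 6*j + 9) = (j - 4)*(j - 3)*(j - 3)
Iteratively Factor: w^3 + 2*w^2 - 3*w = (w + 3)*(w^2 - w) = (w - 1)*(w + 3)*(w)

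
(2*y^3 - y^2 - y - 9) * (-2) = -4*y^3 + 2*y^2 + 2*y + 18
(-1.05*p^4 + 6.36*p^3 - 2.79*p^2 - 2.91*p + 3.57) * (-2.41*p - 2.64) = 2.5305*p^5 - 12.5556*p^4 - 10.0665*p^3 + 14.3787*p^2 - 0.9213*p - 9.4248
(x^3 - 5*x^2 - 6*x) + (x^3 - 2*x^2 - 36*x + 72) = 2*x^3 - 7*x^2 - 42*x + 72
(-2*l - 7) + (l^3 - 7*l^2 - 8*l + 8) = l^3 - 7*l^2 - 10*l + 1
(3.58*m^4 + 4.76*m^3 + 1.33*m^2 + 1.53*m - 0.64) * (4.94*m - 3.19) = 17.6852*m^5 + 12.0942*m^4 - 8.6142*m^3 + 3.3155*m^2 - 8.0423*m + 2.0416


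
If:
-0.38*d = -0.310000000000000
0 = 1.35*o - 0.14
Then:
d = 0.82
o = 0.10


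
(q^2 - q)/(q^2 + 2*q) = (q - 1)/(q + 2)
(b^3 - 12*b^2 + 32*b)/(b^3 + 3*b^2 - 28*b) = (b - 8)/(b + 7)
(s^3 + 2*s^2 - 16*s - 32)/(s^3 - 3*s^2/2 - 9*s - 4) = 2*(s + 4)/(2*s + 1)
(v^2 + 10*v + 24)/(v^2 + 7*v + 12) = (v + 6)/(v + 3)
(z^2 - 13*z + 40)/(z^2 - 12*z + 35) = (z - 8)/(z - 7)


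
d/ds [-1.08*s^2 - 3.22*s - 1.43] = -2.16*s - 3.22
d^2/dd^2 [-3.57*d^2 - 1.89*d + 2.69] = -7.14000000000000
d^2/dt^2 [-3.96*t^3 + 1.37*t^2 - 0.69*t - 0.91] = 2.74 - 23.76*t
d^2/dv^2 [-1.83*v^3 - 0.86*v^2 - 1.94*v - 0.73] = -10.98*v - 1.72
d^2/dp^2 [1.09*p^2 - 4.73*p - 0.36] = 2.18000000000000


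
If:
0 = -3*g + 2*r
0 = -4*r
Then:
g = 0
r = 0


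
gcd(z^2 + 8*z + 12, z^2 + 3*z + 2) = z + 2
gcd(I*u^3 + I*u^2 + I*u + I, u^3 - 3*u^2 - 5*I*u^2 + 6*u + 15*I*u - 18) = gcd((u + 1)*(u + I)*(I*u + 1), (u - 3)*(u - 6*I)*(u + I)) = u + I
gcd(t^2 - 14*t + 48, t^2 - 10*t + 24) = t - 6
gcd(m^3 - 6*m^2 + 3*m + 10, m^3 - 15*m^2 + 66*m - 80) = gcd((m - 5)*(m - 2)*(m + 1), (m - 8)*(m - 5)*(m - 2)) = m^2 - 7*m + 10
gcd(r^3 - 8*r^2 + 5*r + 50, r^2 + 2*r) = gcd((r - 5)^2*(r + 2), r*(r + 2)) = r + 2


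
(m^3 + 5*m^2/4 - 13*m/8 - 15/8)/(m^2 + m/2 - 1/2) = (8*m^2 + 2*m - 15)/(4*(2*m - 1))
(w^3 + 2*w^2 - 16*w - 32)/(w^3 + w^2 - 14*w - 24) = (w + 4)/(w + 3)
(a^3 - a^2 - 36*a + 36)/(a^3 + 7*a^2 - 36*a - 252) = (a - 1)/(a + 7)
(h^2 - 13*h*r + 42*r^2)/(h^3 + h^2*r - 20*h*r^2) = (h^2 - 13*h*r + 42*r^2)/(h*(h^2 + h*r - 20*r^2))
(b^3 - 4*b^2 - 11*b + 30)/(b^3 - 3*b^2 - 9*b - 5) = (b^2 + b - 6)/(b^2 + 2*b + 1)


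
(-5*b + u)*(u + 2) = -5*b*u - 10*b + u^2 + 2*u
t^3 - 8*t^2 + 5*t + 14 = (t - 7)*(t - 2)*(t + 1)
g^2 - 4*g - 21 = (g - 7)*(g + 3)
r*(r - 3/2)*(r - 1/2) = r^3 - 2*r^2 + 3*r/4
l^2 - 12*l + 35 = (l - 7)*(l - 5)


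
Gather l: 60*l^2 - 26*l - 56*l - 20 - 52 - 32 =60*l^2 - 82*l - 104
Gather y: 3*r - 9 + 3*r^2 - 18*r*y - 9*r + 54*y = 3*r^2 - 6*r + y*(54 - 18*r) - 9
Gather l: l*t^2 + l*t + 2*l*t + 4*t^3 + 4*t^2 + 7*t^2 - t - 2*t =l*(t^2 + 3*t) + 4*t^3 + 11*t^2 - 3*t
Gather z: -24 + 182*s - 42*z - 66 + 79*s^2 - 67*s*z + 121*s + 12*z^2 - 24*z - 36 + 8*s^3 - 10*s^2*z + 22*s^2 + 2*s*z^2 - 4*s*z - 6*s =8*s^3 + 101*s^2 + 297*s + z^2*(2*s + 12) + z*(-10*s^2 - 71*s - 66) - 126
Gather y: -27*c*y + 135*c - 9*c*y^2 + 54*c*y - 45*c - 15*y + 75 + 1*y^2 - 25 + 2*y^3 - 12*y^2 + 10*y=90*c + 2*y^3 + y^2*(-9*c - 11) + y*(27*c - 5) + 50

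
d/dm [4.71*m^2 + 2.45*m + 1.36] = 9.42*m + 2.45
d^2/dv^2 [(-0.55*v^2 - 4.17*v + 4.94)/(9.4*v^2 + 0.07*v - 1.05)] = (5.6843418860808e-14*v^4 - 736.1986*v^3 + 2586.4194*v^2 - 227.44428*v + 95.738272)/(830.584*v^6 + 18.5556*v^5 - 278.19582*v^4 - 4.145057*v^3 + 31.075065*v^2 + 0.231525*v - 1.157625)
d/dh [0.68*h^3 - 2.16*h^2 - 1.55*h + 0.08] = 2.04*h^2 - 4.32*h - 1.55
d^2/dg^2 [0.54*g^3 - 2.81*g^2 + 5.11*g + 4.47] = 3.24*g - 5.62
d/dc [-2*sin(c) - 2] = -2*cos(c)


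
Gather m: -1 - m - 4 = -m - 5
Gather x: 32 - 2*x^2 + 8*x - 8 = -2*x^2 + 8*x + 24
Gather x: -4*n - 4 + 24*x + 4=-4*n + 24*x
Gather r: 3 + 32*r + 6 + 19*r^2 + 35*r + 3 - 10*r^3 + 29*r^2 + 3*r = -10*r^3 + 48*r^2 + 70*r + 12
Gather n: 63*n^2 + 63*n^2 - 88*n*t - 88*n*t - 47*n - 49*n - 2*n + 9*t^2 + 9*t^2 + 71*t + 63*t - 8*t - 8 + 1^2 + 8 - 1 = 126*n^2 + n*(-176*t - 98) + 18*t^2 + 126*t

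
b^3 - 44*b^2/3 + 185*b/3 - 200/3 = (b - 8)*(b - 5)*(b - 5/3)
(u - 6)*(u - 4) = u^2 - 10*u + 24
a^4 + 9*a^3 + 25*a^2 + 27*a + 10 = (a + 1)^2*(a + 2)*(a + 5)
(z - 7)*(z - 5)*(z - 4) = z^3 - 16*z^2 + 83*z - 140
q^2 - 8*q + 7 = (q - 7)*(q - 1)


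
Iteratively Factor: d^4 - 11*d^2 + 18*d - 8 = (d - 1)*(d^3 + d^2 - 10*d + 8) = (d - 1)^2*(d^2 + 2*d - 8) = (d - 1)^2*(d + 4)*(d - 2)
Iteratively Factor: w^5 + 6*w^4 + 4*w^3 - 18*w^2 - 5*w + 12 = (w + 3)*(w^4 + 3*w^3 - 5*w^2 - 3*w + 4) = (w + 3)*(w + 4)*(w^3 - w^2 - w + 1) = (w + 1)*(w + 3)*(w + 4)*(w^2 - 2*w + 1) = (w - 1)*(w + 1)*(w + 3)*(w + 4)*(w - 1)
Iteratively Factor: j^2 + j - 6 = (j - 2)*(j + 3)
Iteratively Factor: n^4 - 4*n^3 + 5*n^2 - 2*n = (n)*(n^3 - 4*n^2 + 5*n - 2) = n*(n - 2)*(n^2 - 2*n + 1) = n*(n - 2)*(n - 1)*(n - 1)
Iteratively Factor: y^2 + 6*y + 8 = (y + 2)*(y + 4)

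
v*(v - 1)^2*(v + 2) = v^4 - 3*v^2 + 2*v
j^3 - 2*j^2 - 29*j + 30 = (j - 6)*(j - 1)*(j + 5)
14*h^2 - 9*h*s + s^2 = (-7*h + s)*(-2*h + s)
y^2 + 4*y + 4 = (y + 2)^2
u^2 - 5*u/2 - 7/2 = (u - 7/2)*(u + 1)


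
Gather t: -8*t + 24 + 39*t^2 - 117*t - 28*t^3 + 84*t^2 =-28*t^3 + 123*t^2 - 125*t + 24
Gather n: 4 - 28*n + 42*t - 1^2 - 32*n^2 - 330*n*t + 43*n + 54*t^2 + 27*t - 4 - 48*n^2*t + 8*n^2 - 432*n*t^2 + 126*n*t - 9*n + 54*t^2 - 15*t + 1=n^2*(-48*t - 24) + n*(-432*t^2 - 204*t + 6) + 108*t^2 + 54*t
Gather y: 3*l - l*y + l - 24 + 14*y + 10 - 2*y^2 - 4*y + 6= 4*l - 2*y^2 + y*(10 - l) - 8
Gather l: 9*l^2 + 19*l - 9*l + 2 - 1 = 9*l^2 + 10*l + 1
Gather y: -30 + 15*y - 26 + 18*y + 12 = 33*y - 44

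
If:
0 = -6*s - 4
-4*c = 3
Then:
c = -3/4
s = -2/3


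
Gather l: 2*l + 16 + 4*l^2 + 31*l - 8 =4*l^2 + 33*l + 8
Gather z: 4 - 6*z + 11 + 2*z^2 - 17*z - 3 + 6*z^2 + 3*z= 8*z^2 - 20*z + 12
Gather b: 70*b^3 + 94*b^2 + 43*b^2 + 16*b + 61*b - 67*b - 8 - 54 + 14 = 70*b^3 + 137*b^2 + 10*b - 48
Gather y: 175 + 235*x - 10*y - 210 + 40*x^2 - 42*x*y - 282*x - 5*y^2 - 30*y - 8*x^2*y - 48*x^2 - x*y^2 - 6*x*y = -8*x^2 - 47*x + y^2*(-x - 5) + y*(-8*x^2 - 48*x - 40) - 35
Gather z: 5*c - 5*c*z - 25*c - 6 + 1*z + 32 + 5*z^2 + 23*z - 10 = -20*c + 5*z^2 + z*(24 - 5*c) + 16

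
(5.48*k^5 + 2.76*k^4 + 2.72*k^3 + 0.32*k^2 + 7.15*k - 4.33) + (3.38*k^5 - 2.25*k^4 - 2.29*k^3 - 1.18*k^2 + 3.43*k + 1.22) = 8.86*k^5 + 0.51*k^4 + 0.43*k^3 - 0.86*k^2 + 10.58*k - 3.11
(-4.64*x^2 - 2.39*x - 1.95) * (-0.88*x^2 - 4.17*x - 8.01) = 4.0832*x^4 + 21.452*x^3 + 48.8487*x^2 + 27.2754*x + 15.6195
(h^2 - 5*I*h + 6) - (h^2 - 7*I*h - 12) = 2*I*h + 18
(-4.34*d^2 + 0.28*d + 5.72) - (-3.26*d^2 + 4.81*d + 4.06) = -1.08*d^2 - 4.53*d + 1.66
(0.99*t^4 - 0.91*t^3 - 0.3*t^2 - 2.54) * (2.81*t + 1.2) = 2.7819*t^5 - 1.3691*t^4 - 1.935*t^3 - 0.36*t^2 - 7.1374*t - 3.048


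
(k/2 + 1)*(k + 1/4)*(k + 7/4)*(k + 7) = k^4/2 + 11*k^3/2 + 519*k^2/32 + 511*k/32 + 49/16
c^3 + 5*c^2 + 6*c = c*(c + 2)*(c + 3)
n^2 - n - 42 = (n - 7)*(n + 6)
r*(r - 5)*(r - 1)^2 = r^4 - 7*r^3 + 11*r^2 - 5*r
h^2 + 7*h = h*(h + 7)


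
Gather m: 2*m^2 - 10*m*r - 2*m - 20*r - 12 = 2*m^2 + m*(-10*r - 2) - 20*r - 12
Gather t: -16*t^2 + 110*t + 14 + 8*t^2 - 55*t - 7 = -8*t^2 + 55*t + 7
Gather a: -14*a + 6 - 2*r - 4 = -14*a - 2*r + 2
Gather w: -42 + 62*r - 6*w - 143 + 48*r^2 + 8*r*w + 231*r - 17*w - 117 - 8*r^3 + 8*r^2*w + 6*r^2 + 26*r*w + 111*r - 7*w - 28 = -8*r^3 + 54*r^2 + 404*r + w*(8*r^2 + 34*r - 30) - 330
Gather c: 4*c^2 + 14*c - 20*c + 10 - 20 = 4*c^2 - 6*c - 10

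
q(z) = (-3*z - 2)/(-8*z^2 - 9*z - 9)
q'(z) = (-3*z - 2)*(16*z + 9)/(-8*z^2 - 9*z - 9)^2 - 3/(-8*z^2 - 9*z - 9)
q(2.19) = 0.13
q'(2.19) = -0.04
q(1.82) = 0.14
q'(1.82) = -0.05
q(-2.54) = -0.15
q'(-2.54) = -0.05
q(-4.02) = -0.10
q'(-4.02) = -0.02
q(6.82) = 0.05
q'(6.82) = -0.01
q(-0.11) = 0.21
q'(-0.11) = 0.19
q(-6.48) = -0.06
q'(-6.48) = -0.01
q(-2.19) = -0.17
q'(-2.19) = -0.05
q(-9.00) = -0.04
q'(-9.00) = 0.00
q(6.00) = 0.06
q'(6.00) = -0.00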